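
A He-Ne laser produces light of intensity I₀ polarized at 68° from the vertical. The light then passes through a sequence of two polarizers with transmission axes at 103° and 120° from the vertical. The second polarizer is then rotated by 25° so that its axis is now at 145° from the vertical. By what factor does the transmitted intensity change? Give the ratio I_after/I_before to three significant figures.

Before rotation:
I₁ = I₀ cos²(103° − 68°) = I₀ cos²(35°) = 0.671 I₀.
I₂ = I₁ cos²(120° − 103°) = 0.671 I₀ · cos²(17°) = 0.6137 I₀.
After rotation:
I₁ = I₀ cos²(103° − 68°) = I₀ cos²(35°) = 0.671 I₀.
I₂ = I₁ cos²(145° − 103°) = 0.671 I₀ · cos²(42°) = 0.3706 I₀.
Ratio = 0.3706 / 0.6137 = 0.6039.

I_new/I_old ≈ 0.604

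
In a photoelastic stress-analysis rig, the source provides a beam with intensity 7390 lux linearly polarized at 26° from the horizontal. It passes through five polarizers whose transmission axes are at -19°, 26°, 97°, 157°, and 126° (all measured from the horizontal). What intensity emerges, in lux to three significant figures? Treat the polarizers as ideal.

By Malus's law, I₁ = 7390 lux · cos²(45°) = 3695 lux.
I₂ = I₁ · cos²(45°) = 3695 · 0.5 = 1848 lux.
I₃ = I₂ · cos²(71°) = 1848 · 0.106 = 195.8 lux.
I₄ = I₃ · cos²(60°) = 195.8 · 0.25 = 48.96 lux.
I₅ = I₄ · cos²(31°) = 48.96 · 0.7347 = 35.97 lux.

I ≈ 36.0 lux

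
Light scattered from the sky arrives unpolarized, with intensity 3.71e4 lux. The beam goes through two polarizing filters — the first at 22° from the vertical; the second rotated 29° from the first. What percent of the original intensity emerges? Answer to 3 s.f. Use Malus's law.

≈ 38.2%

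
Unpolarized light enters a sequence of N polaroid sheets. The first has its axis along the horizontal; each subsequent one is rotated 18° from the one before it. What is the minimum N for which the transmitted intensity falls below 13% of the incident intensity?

N = 15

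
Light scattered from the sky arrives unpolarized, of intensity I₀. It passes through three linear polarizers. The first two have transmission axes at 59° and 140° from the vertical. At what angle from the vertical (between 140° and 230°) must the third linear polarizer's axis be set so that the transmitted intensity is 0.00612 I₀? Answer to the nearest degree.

θ ≈ 185°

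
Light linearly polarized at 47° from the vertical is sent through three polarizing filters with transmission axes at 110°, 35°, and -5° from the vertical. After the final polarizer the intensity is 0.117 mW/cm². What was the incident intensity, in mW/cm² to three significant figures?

By Malus's law, I₁ = I₀ cos²(110° − 47°) = I₀ cos²(63°) = 0.2061 I₀.
I₂ = I₁ cos²(35° − 110°) = 0.2061 I₀ · cos²(75°) = 0.01381 I₀.
I₃ = I₂ cos²(-5° − 35°) = 0.01381 I₀ · cos²(40°) = 0.008102 I₀.
So 0.117 mW/cm² = 0.008102 I₀, giving I₀ = 0.117/0.008102 = 14.44 mW/cm².

I₀ ≈ 14.4 mW/cm²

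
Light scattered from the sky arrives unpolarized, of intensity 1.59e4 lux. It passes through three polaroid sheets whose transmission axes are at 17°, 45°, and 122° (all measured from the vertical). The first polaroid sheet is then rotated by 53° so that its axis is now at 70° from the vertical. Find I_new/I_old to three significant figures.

Before rotation:
Unpolarized light through the first polarizer → I₁ = ½ I₀, now polarized at 17°.
I₂ = I₁ cos²(45° − 17°) = 0.5 I₀ · cos²(28°) = 0.3898 I₀.
I₃ = I₂ cos²(122° − 45°) = 0.3898 I₀ · cos²(77°) = 0.01972 I₀.
After rotation:
Unpolarized light through the first polarizer → I₁ = ½ I₀, now polarized at 70°.
I₂ = I₁ cos²(45° − 70°) = 0.5 I₀ · cos²(25°) = 0.4107 I₀.
I₃ = I₂ cos²(122° − 45°) = 0.4107 I₀ · cos²(77°) = 0.02078 I₀.
Ratio = 0.02078 / 0.01972 = 1.054.

I_new/I_old ≈ 1.05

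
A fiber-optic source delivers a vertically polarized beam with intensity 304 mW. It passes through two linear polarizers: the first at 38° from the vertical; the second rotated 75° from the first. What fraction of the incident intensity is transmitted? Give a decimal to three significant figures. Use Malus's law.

By Malus's law, I₁ = 304 mW · cos²(38°) = 188.8 mW.
I₂ = I₁ · cos²(75°) = 188.8 · 0.06699 = 12.65 mW.
Transmitted fraction = 0.0416.

I/I₀ ≈ 0.0416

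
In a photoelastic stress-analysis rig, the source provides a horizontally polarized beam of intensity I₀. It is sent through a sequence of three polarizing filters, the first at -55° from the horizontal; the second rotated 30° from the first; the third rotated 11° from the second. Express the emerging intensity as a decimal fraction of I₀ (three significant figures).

≈ 0.238 I₀

I₁ = I₀ cos²(-55° − 0°) = I₀ cos²(55°) = 0.329 I₀.
I₂ = I₁ cos²(30°) = 0.329 · 0.75 I₀ = 0.2467 I₀.
I₃ = I₂ cos²(11°) = 0.2467 · 0.9636 I₀ = 0.2378 I₀.
Transmitted fraction = 0.2378.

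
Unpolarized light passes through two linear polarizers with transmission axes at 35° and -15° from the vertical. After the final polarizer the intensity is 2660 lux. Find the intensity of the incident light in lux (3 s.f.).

I₀ ≈ 1.29e4 lux

Unpolarized light through the first polarizer → I₁ = ½ I₀, now polarized at 35°.
I₂ = I₁ cos²(-15° − 35°) = 0.5 I₀ · cos²(50°) = 0.2066 I₀.
So 2660 lux = 0.2066 I₀, giving I₀ = 2660/0.2066 = 1.288e+04 lux.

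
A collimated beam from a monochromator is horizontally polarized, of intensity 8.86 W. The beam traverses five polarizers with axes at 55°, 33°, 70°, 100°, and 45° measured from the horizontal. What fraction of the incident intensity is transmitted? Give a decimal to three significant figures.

I₁ = 8.86 W · cos²(55°) = 2.915 W.
I₂ = I₁ · cos²(22°) = 2.915 · 0.8597 = 2.506 W.
I₃ = I₂ · cos²(37°) = 2.506 · 0.6378 = 1.598 W.
I₄ = I₃ · cos²(30°) = 1.598 · 0.75 = 1.199 W.
I₅ = I₄ · cos²(55°) = 1.199 · 0.329 = 0.3944 W.
Transmitted fraction = 0.04451.

I/I₀ ≈ 0.0445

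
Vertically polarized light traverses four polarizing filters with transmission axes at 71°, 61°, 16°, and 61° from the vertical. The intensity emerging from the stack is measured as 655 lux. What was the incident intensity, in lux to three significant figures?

I₀ ≈ 2.55e4 lux

I₁ = I₀ cos²(71° − 0°) = I₀ cos²(71°) = 0.106 I₀.
I₂ = I₁ cos²(61° − 71°) = 0.106 I₀ · cos²(10°) = 0.1028 I₀.
I₃ = I₂ cos²(16° − 61°) = 0.1028 I₀ · cos²(45°) = 0.0514 I₀.
I₄ = I₃ cos²(61° − 16°) = 0.0514 I₀ · cos²(45°) = 0.0257 I₀.
So 655 lux = 0.0257 I₀, giving I₀ = 655/0.0257 = 2.549e+04 lux.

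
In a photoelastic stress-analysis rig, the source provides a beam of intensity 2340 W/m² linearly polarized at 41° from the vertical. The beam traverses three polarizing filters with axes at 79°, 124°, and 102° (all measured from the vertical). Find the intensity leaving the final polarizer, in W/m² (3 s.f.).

I ≈ 625 W/m²

I₁ = 2340 W/m² · cos²(38°) = 1453 W/m².
I₂ = I₁ · cos²(45°) = 1453 · 0.5 = 726.5 W/m².
I₃ = I₂ · cos²(22°) = 726.5 · 0.8597 = 624.6 W/m².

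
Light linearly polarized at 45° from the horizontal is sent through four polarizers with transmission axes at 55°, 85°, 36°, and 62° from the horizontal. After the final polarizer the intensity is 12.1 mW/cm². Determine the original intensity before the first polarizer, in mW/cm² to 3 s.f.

I₁ = I₀ cos²(55° − 45°) = I₀ cos²(10°) = 0.9698 I₀.
I₂ = I₁ cos²(85° − 55°) = 0.9698 I₀ · cos²(30°) = 0.7274 I₀.
I₃ = I₂ cos²(36° − 85°) = 0.7274 I₀ · cos²(49°) = 0.3131 I₀.
I₄ = I₃ cos²(62° − 36°) = 0.3131 I₀ · cos²(26°) = 0.2529 I₀.
So 12.1 mW/cm² = 0.2529 I₀, giving I₀ = 12.1/0.2529 = 47.84 mW/cm².

I₀ ≈ 47.8 mW/cm²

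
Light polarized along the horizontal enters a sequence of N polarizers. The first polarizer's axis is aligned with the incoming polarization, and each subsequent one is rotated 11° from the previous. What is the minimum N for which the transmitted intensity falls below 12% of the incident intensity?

N = 59

First polarizer is aligned with the polarization: full transmission.
Each further stage multiplies by cos²(11°) = 0.9636.
After N polarizers: T = 0.9636^(N−1). Require T < 0.12 ⇒ N−1 > ln(0.12)/ln(0.9636) = 57.17, so N−1 ≥ 58 and N = 59.
Check: N=59 gives T = 0.1164 < 0.12; N=58 gives T = 0.1208.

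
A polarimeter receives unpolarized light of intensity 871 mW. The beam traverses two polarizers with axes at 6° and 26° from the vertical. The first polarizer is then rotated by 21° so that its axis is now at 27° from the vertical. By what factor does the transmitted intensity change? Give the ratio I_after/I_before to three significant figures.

Before rotation:
Unpolarized light through the first polarizer → I₁ = ½ I₀, now polarized at 6°.
I₂ = I₁ cos²(26° − 6°) = 0.5 I₀ · cos²(20°) = 0.4415 I₀.
After rotation:
Unpolarized light through the first polarizer → I₁ = ½ I₀, now polarized at 27°.
I₂ = I₁ cos²(26° − 27°) = 0.5 I₀ · cos²(1°) = 0.4998 I₀.
Ratio = 0.4998 / 0.4415 = 1.132.

I_new/I_old ≈ 1.13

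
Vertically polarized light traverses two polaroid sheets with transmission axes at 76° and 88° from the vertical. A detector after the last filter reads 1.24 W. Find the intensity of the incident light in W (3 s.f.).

I₀ ≈ 22.1 W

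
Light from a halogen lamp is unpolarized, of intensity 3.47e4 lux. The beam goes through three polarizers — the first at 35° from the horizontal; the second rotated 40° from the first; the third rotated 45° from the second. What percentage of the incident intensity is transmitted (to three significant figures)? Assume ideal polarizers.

Unpolarized light through the first polarizer → I₁ = 3.47e4 lux/2 = 1.735e+04 lux, polarized at 35°.
I₂ = I₁ · cos²(40°) = 1.735e+04 · 0.5868 = 1.018e+04 lux.
I₃ = I₂ · cos²(45°) = 1.018e+04 · 0.5 = 5091 lux.
That is 14.67% of the incident intensity.

≈ 14.7%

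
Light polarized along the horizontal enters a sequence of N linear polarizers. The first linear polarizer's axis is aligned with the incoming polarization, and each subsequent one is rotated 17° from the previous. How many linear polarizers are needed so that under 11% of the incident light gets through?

N = 26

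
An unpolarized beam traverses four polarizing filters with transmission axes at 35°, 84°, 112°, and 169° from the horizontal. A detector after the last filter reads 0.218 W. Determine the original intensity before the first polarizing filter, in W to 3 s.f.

I₀ ≈ 4.38 W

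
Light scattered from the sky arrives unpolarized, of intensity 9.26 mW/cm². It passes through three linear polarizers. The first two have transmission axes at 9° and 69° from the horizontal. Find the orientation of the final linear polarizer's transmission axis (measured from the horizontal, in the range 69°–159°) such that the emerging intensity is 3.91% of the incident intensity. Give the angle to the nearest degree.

Unpolarized light through the first polarizer → I₁ = ½ I₀, now polarized at 9°.
I₂ = I₁ cos²(69° − 9°) = 0.5 I₀ · cos²(60°) = 0.125 I₀.
Need I₃/I₀ = 0.0391, so cos²(θ − 69°) = 0.0391 / 0.125 = 0.3128.
θ − 69° = arccos(√0.3128) = 56.0°, giving θ ≈ 69 + 56.0 = 125.0°.

θ ≈ 125°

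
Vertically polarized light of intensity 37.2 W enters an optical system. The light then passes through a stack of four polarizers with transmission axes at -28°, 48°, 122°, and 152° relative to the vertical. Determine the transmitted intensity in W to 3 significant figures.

By Malus's law, I₁ = 37.2 W · cos²(28°) = 29 W.
I₂ = I₁ · cos²(76°) = 29 · 0.05853 = 1.697 W.
I₃ = I₂ · cos²(74°) = 1.697 · 0.07598 = 0.129 W.
I₄ = I₃ · cos²(30°) = 0.129 · 0.75 = 0.09672 W.

I ≈ 0.0967 W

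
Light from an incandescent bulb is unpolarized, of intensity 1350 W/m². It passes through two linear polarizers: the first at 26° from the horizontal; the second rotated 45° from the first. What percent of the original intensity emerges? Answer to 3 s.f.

≈ 25.0%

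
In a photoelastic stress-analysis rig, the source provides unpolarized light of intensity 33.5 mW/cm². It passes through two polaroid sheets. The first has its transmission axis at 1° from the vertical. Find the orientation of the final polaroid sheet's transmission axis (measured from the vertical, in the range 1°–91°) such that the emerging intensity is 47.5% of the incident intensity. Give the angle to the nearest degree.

Unpolarized light through the first polarizer → I₁ = ½ I₀, now polarized at 1°.
Need I₂/I₀ = 0.475, so cos²(θ − 1°) = 0.475 / 0.5 = 0.95.
θ − 1° = arccos(√0.95) = 12.9°, giving θ ≈ 1 + 12.9 = 13.9°.

θ ≈ 14°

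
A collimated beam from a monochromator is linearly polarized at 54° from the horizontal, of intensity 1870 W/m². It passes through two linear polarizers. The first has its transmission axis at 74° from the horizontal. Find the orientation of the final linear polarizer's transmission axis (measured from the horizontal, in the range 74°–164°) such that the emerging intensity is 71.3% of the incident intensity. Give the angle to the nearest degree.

θ ≈ 100°

I₁ = I₀ cos²(74° − 54°) = I₀ cos²(20°) = 0.883 I₀.
Need I₂/I₀ = 0.713, so cos²(θ − 74°) = 0.713 / 0.883 = 0.8075.
θ − 74° = arccos(√0.8075) = 26.0°, giving θ ≈ 74 + 26.0 = 100.0°.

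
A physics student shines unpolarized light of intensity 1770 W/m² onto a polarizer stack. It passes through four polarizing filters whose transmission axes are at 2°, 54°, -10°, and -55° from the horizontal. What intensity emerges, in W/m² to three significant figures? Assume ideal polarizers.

I ≈ 32.2 W/m²

Unpolarized light through the first polarizer → I₁ = 1770 W/m²/2 = 885 W/m², polarized at 2°.
I₂ = I₁ · cos²(52°) = 885 · 0.379 = 335.4 W/m².
I₃ = I₂ · cos²(64°) = 335.4 · 0.1922 = 64.46 W/m².
I₄ = I₃ · cos²(45°) = 64.46 · 0.5 = 32.23 W/m².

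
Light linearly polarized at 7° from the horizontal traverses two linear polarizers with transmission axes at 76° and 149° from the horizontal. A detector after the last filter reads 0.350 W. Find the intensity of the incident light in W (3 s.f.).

I₀ ≈ 31.9 W

By Malus's law, I₁ = I₀ cos²(76° − 7°) = I₀ cos²(69°) = 0.1284 I₀.
I₂ = I₁ cos²(149° − 76°) = 0.1284 I₀ · cos²(73°) = 0.01098 I₀.
So 0.350 W = 0.01098 I₀, giving I₀ = 0.350/0.01098 = 31.88 W.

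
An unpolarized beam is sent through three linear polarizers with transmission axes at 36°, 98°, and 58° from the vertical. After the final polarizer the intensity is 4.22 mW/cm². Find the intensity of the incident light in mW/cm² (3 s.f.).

Unpolarized light through the first polarizer → I₁ = ½ I₀, now polarized at 36°.
I₂ = I₁ cos²(98° − 36°) = 0.5 I₀ · cos²(62°) = 0.1102 I₀.
I₃ = I₂ cos²(58° − 98°) = 0.1102 I₀ · cos²(40°) = 0.06467 I₀.
So 4.22 mW/cm² = 0.06467 I₀, giving I₀ = 4.22/0.06467 = 65.26 mW/cm².

I₀ ≈ 65.3 mW/cm²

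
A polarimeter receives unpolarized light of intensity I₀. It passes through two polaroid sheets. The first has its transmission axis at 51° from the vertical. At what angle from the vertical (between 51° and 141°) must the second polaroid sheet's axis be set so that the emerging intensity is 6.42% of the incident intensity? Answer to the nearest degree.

θ ≈ 120°

Unpolarized light through the first polarizer → I₁ = ½ I₀, now polarized at 51°.
Need I₂/I₀ = 0.0642, so cos²(θ − 51°) = 0.0642 / 0.5 = 0.1284.
θ − 51° = arccos(√0.1284) = 69.0°, giving θ ≈ 51 + 69.0 = 120.0°.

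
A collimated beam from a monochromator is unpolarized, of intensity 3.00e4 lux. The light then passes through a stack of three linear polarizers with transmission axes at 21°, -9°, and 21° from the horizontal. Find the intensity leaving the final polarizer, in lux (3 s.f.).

I ≈ 8440 lux

Unpolarized light through the first polarizer → I₁ = 3.00e4 lux/2 = 1.5e+04 lux, polarized at 21°.
I₂ = I₁ · cos²(30°) = 1.5e+04 · 0.75 = 1.125e+04 lux.
I₃ = I₂ · cos²(30°) = 1.125e+04 · 0.75 = 8438 lux.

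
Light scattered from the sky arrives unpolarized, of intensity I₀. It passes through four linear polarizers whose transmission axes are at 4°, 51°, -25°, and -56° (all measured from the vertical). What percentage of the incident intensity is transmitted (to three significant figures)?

Unpolarized light through the first polarizer → I₁ = ½ I₀, now polarized at 4°.
I₂ = I₁ cos²(51° − 4°) = 0.5 I₀ · cos²(47°) = 0.2326 I₀.
I₃ = I₂ cos²(-25° − 51°) = 0.2326 I₀ · cos²(76°) = 0.01361 I₀.
I₄ = I₃ cos²(-56° + 25°) = 0.01361 I₀ · cos²(31°) = 0.01 I₀.
That is 1% of the incident intensity.

≈ 1.00%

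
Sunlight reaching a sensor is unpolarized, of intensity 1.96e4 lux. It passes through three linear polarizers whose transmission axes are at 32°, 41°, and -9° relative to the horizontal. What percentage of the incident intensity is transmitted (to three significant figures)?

≈ 20.2%

Unpolarized light through the first polarizer → I₁ = 1.96e4 lux/2 = 9800 lux, polarized at 32°.
I₂ = I₁ · cos²(9°) = 9800 · 0.9755 = 9560 lux.
I₃ = I₂ · cos²(50°) = 9560 · 0.4132 = 3950 lux.
That is 20.15% of the incident intensity.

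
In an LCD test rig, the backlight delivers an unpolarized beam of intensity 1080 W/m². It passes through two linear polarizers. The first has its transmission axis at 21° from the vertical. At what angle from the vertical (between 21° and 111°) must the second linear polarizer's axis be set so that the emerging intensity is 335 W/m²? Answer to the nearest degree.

θ ≈ 59°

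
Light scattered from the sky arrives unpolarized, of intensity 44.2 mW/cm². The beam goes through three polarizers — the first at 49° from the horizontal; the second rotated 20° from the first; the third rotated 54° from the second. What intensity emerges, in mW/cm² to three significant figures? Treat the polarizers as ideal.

I ≈ 6.74 mW/cm²

Unpolarized light through the first polarizer → I₁ = 44.2 mW/cm²/2 = 22.1 mW/cm², polarized at 49°.
I₂ = I₁ · cos²(20°) = 22.1 · 0.883 = 19.51 mW/cm².
I₃ = I₂ · cos²(54°) = 19.51 · 0.3455 = 6.742 mW/cm².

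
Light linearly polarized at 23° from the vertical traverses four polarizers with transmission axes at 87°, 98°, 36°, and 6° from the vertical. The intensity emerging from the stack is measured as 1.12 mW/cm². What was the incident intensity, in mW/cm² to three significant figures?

I₁ = I₀ cos²(87° − 23°) = I₀ cos²(64°) = 0.1922 I₀.
I₂ = I₁ cos²(98° − 87°) = 0.1922 I₀ · cos²(11°) = 0.1852 I₀.
I₃ = I₂ cos²(36° − 98°) = 0.1852 I₀ · cos²(62°) = 0.04081 I₀.
I₄ = I₃ cos²(6° − 36°) = 0.04081 I₀ · cos²(30°) = 0.03061 I₀.
So 1.12 mW/cm² = 0.03061 I₀, giving I₀ = 1.12/0.03061 = 36.59 mW/cm².

I₀ ≈ 36.6 mW/cm²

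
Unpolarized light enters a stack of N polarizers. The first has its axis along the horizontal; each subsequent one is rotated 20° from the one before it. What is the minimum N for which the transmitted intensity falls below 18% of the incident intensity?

First polarizer halves the unpolarized light: factor 1/2.
Each further stage multiplies by cos²(20°) = 0.883.
After N polarizers: T = 0.5·0.883^(N−1). Require T < 0.18 ⇒ N−1 > ln(0.18/0.5)/ln(0.883) = 8.21, so N−1 ≥ 9 and N = 10.
Check: N=10 gives T = 0.1632 < 0.18; N=9 gives T = 0.1848.

N = 10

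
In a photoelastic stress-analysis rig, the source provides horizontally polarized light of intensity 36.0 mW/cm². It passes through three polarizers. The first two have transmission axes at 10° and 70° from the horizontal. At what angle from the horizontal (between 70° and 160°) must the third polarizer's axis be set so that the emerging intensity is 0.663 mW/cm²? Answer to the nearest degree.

θ ≈ 144°

I₁ = I₀ cos²(10° − 0°) = I₀ cos²(10°) = 0.9698 I₀.
I₂ = I₁ cos²(70° − 10°) = 0.9698 I₀ · cos²(60°) = 0.2425 I₀.
Target fraction: 0.663 / 36.0 mW/cm² = 0.01842 of I₀.
Need I₃/I₀ = 0.01842, so cos²(θ − 70°) = 0.01842 / 0.2425 = 0.07596.
θ − 70° = arccos(√0.07596) = 74.0°, giving θ ≈ 70 + 74.0 = 144.0°.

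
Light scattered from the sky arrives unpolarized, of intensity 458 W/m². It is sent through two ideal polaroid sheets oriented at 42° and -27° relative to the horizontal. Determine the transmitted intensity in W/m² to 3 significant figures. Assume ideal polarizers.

Unpolarized light through the first polarizer → I₁ = 458 W/m²/2 = 229 W/m², polarized at 42°.
I₂ = I₁ · cos²(69°) = 229 · 0.1284 = 29.41 W/m².

I ≈ 29.4 W/m²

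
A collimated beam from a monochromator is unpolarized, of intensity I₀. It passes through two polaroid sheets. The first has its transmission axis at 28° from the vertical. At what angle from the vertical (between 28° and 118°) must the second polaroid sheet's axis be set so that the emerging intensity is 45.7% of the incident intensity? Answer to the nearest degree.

Unpolarized light through the first polarizer → I₁ = ½ I₀, now polarized at 28°.
Need I₂/I₀ = 0.457, so cos²(θ − 28°) = 0.457 / 0.5 = 0.914.
θ − 28° = arccos(√0.914) = 17.1°, giving θ ≈ 28 + 17.1 = 45.1°.

θ ≈ 45°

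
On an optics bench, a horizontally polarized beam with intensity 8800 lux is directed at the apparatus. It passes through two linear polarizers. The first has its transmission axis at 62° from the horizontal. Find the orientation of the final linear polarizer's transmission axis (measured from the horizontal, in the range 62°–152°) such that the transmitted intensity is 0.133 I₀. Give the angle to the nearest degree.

θ ≈ 101°

I₁ = I₀ cos²(62° − 0°) = I₀ cos²(62°) = 0.2204 I₀.
Need I₂/I₀ = 0.133, so cos²(θ − 62°) = 0.133 / 0.2204 = 0.6034.
θ − 62° = arccos(√0.6034) = 39.0°, giving θ ≈ 62 + 39.0 = 101.0°.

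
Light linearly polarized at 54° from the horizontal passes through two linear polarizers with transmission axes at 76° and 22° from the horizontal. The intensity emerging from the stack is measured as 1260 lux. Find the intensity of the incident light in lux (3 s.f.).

By Malus's law, I₁ = I₀ cos²(76° − 54°) = I₀ cos²(22°) = 0.8597 I₀.
I₂ = I₁ cos²(22° − 76°) = 0.8597 I₀ · cos²(54°) = 0.297 I₀.
So 1260 lux = 0.297 I₀, giving I₀ = 1260/0.297 = 4242 lux.

I₀ ≈ 4240 lux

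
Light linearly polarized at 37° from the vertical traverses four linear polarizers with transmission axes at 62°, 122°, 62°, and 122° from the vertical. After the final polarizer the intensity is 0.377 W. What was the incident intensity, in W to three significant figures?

I₀ ≈ 29.4 W

By Malus's law, I₁ = I₀ cos²(62° − 37°) = I₀ cos²(25°) = 0.8214 I₀.
I₂ = I₁ cos²(122° − 62°) = 0.8214 I₀ · cos²(60°) = 0.2053 I₀.
I₃ = I₂ cos²(62° − 122°) = 0.2053 I₀ · cos²(60°) = 0.05134 I₀.
I₄ = I₃ cos²(122° − 62°) = 0.05134 I₀ · cos²(60°) = 0.01283 I₀.
So 0.377 W = 0.01283 I₀, giving I₀ = 0.377/0.01283 = 29.37 W.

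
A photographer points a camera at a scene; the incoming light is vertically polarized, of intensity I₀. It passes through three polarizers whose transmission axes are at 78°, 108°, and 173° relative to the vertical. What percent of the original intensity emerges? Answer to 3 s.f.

I₁ = I₀ cos²(78° − 0°) = I₀ cos²(78°) = 0.04323 I₀.
I₂ = I₁ cos²(108° − 78°) = 0.04323 I₀ · cos²(30°) = 0.03242 I₀.
I₃ = I₂ cos²(173° − 108°) = 0.03242 I₀ · cos²(65°) = 0.00579 I₀.
That is 0.579% of the incident intensity.

≈ 0.579%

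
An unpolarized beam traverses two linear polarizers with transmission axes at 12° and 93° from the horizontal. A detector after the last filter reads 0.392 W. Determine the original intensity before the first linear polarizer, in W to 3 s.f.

Unpolarized light through the first polarizer → I₁ = ½ I₀, now polarized at 12°.
I₂ = I₁ cos²(93° − 12°) = 0.5 I₀ · cos²(81°) = 0.01224 I₀.
So 0.392 W = 0.01224 I₀, giving I₀ = 0.392/0.01224 = 32.04 W.

I₀ ≈ 32.0 W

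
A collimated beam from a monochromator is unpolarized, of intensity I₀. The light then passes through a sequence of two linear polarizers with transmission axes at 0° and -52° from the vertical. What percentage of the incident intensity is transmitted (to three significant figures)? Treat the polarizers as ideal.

≈ 19.0%

Unpolarized light through the first polarizer → I₁ = ½ I₀, now polarized at 0°.
I₂ = I₁ cos²(-52° − 0°) = 0.5 I₀ · cos²(52°) = 0.1895 I₀.
That is 18.95% of the incident intensity.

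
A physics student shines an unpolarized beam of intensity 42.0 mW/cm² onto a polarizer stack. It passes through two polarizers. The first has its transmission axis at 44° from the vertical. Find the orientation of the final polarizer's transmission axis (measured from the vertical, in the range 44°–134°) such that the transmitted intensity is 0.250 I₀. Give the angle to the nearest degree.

θ ≈ 89°

Unpolarized light through the first polarizer → I₁ = ½ I₀, now polarized at 44°.
Need I₂/I₀ = 0.25, so cos²(θ − 44°) = 0.25 / 0.5 = 0.5.
θ − 44° = arccos(√0.5) = 45.0°, giving θ ≈ 44 + 45.0 = 89.0°.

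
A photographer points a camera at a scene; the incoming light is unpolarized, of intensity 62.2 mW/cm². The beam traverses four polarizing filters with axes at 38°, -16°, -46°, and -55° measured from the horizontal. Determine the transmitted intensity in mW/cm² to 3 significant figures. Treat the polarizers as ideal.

I ≈ 7.86 mW/cm²

Unpolarized light through the first polarizer → I₁ = 62.2 mW/cm²/2 = 31.1 mW/cm², polarized at 38°.
I₂ = I₁ · cos²(54°) = 31.1 · 0.3455 = 10.74 mW/cm².
I₃ = I₂ · cos²(30°) = 10.74 · 0.75 = 8.059 mW/cm².
I₄ = I₃ · cos²(9°) = 8.059 · 0.9755 = 7.861 mW/cm².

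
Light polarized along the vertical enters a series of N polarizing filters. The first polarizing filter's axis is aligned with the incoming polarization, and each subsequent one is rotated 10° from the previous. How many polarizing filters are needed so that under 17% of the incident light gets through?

N = 59

First polarizer is aligned with the polarization: full transmission.
Each further stage multiplies by cos²(10°) = 0.9698.
After N polarizers: T = 0.9698^(N−1). Require T < 0.17 ⇒ N−1 > ln(0.17)/ln(0.9698) = 57.87, so N−1 ≥ 58 and N = 59.
Check: N=59 gives T = 0.1693 < 0.17; N=58 gives T = 0.1746.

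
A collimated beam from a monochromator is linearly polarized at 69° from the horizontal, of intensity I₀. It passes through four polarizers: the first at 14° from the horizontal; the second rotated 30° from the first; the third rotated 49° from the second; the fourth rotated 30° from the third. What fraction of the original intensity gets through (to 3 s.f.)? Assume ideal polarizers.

I₁ = I₀ cos²(14° − 69°) = I₀ cos²(55°) = 0.329 I₀.
I₂ = I₁ cos²(30°) = 0.329 · 0.75 I₀ = 0.2467 I₀.
I₃ = I₂ cos²(49°) = 0.2467 · 0.4304 I₀ = 0.1062 I₀.
I₄ = I₃ cos²(30°) = 0.1062 · 0.75 I₀ = 0.07965 I₀.
Transmitted fraction = 0.07965.

≈ 0.0797 I₀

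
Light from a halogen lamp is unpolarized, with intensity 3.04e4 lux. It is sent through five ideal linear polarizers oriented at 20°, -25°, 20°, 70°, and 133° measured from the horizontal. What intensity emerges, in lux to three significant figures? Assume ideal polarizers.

Unpolarized light through the first polarizer → I₁ = 3.04e4 lux/2 = 1.52e+04 lux, polarized at 20°.
I₂ = I₁ · cos²(45°) = 1.52e+04 · 0.5 = 7600 lux.
I₃ = I₂ · cos²(45°) = 7600 · 0.5 = 3800 lux.
I₄ = I₃ · cos²(50°) = 3800 · 0.4132 = 1570 lux.
I₅ = I₄ · cos²(63°) = 1570 · 0.2061 = 323.6 lux.

I ≈ 324 lux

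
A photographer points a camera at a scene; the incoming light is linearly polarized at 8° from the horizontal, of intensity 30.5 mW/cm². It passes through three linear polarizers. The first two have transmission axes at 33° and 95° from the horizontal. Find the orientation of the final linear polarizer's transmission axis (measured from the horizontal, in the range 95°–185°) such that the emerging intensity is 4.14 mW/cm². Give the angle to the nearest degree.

θ ≈ 125°

I₁ = I₀ cos²(33° − 8°) = I₀ cos²(25°) = 0.8214 I₀.
I₂ = I₁ cos²(95° − 33°) = 0.8214 I₀ · cos²(62°) = 0.181 I₀.
Target fraction: 4.14 / 30.5 mW/cm² = 0.1357 of I₀.
Need I₃/I₀ = 0.1357, so cos²(θ − 95°) = 0.1357 / 0.181 = 0.7498.
θ − 95° = arccos(√0.7498) = 30.0°, giving θ ≈ 95 + 30.0 = 125.0°.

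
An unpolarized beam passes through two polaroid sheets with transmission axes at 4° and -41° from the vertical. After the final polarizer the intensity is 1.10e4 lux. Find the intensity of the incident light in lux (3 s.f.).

I₀ ≈ 4.40e4 lux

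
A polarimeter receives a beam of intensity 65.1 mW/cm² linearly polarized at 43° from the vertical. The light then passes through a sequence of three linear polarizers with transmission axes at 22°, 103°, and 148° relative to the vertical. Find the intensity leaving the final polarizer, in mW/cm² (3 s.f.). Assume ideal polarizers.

I ≈ 0.694 mW/cm²

I₁ = 65.1 mW/cm² · cos²(21°) = 56.74 mW/cm².
I₂ = I₁ · cos²(81°) = 56.74 · 0.02447 = 1.389 mW/cm².
I₃ = I₂ · cos²(45°) = 1.389 · 0.5 = 0.6943 mW/cm².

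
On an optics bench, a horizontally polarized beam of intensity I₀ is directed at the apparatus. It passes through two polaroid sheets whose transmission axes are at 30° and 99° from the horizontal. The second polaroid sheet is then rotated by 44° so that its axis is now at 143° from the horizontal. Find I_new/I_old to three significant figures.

I_new/I_old ≈ 1.19

Before rotation:
I₁ = I₀ cos²(30° − 0°) = I₀ cos²(30°) = 0.75 I₀.
I₂ = I₁ cos²(99° − 30°) = 0.75 I₀ · cos²(69°) = 0.09632 I₀.
After rotation:
I₁ = I₀ cos²(30° − 0°) = I₀ cos²(30°) = 0.75 I₀.
Angle between axes 1 and 2: 67°. I₂ = 0.75 I₀ · cos²(67°) = 0.1145 I₀.
Ratio = 0.1145 / 0.09632 = 1.189.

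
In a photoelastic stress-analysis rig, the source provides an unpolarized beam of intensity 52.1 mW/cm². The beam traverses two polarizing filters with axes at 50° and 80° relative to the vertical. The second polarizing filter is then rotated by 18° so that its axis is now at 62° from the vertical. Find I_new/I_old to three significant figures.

I_new/I_old ≈ 1.28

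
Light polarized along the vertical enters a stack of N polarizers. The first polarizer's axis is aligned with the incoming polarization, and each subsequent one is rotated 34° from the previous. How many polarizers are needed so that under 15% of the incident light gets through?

N = 7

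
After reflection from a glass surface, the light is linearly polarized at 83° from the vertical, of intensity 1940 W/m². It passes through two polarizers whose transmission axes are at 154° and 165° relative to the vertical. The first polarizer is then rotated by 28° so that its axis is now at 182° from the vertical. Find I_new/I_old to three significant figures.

I_new/I_old ≈ 0.219

Before rotation:
I₁ = I₀ cos²(154° − 83°) = I₀ cos²(71°) = 0.106 I₀.
I₂ = I₁ cos²(165° − 154°) = 0.106 I₀ · cos²(11°) = 0.1021 I₀.
After rotation:
I₁ = I₀ cos²(182° − 83°) = I₀ cos²(81°) = 0.02447 I₀.
I₂ = I₁ cos²(165° − 182°) = 0.02447 I₀ · cos²(17°) = 0.02238 I₀.
Ratio = 0.02238 / 0.1021 = 0.2191.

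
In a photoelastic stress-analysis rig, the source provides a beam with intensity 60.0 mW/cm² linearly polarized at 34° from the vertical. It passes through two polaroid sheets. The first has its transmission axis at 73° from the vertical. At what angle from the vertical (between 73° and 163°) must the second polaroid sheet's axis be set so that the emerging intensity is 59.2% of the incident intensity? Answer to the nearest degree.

By Malus's law, I₁ = I₀ cos²(73° − 34°) = I₀ cos²(39°) = 0.604 I₀.
Need I₂/I₀ = 0.592, so cos²(θ − 73°) = 0.592 / 0.604 = 0.9802.
θ − 73° = arccos(√0.9802) = 8.1°, giving θ ≈ 73 + 8.1 = 81.1°.

θ ≈ 81°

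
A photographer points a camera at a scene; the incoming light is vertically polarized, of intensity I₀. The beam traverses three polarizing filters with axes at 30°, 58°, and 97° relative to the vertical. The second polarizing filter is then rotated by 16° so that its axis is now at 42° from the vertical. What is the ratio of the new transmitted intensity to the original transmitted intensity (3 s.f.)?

I_new/I_old ≈ 0.669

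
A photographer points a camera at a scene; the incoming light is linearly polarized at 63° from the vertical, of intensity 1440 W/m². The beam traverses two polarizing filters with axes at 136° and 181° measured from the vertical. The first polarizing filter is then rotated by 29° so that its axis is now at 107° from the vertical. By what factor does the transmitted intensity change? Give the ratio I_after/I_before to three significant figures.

Before rotation:
By Malus's law, I₁ = I₀ cos²(136° − 63°) = I₀ cos²(73°) = 0.08548 I₀.
I₂ = I₁ cos²(181° − 136°) = 0.08548 I₀ · cos²(45°) = 0.04274 I₀.
After rotation:
I₁ = I₀ cos²(107° − 63°) = I₀ cos²(44°) = 0.5174 I₀.
I₂ = I₁ cos²(181° − 107°) = 0.5174 I₀ · cos²(74°) = 0.03931 I₀.
Ratio = 0.03931 / 0.04274 = 0.9198.

I_new/I_old ≈ 0.920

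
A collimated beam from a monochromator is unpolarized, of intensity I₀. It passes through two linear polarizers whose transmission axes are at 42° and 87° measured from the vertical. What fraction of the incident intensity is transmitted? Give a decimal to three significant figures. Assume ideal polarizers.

≈ 0.250 I₀

Unpolarized light through the first polarizer → I₁ = ½ I₀, now polarized at 42°.
I₂ = I₁ cos²(87° − 42°) = 0.5 I₀ · cos²(45°) = 0.25 I₀.
Transmitted fraction = 0.25.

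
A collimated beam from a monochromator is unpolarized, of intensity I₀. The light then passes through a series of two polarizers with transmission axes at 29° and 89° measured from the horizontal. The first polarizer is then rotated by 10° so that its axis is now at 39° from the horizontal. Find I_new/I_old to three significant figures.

I_new/I_old ≈ 1.65

Before rotation:
Unpolarized light through the first polarizer → I₁ = ½ I₀, now polarized at 29°.
I₂ = I₁ cos²(89° − 29°) = 0.5 I₀ · cos²(60°) = 0.125 I₀.
After rotation:
Unpolarized light through the first polarizer → I₁ = ½ I₀, now polarized at 39°.
I₂ = I₁ cos²(89° − 39°) = 0.5 I₀ · cos²(50°) = 0.2066 I₀.
Ratio = 0.2066 / 0.125 = 1.653.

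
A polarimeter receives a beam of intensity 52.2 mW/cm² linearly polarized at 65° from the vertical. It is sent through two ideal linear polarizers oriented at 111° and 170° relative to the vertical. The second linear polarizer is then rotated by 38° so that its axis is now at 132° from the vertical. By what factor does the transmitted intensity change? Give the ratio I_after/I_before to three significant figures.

Before rotation:
By Malus's law, I₁ = I₀ cos²(111° − 65°) = I₀ cos²(46°) = 0.4826 I₀.
I₂ = I₁ cos²(170° − 111°) = 0.4826 I₀ · cos²(59°) = 0.128 I₀.
After rotation:
I₁ = I₀ cos²(111° − 65°) = I₀ cos²(46°) = 0.4826 I₀.
I₂ = I₁ cos²(132° − 111°) = 0.4826 I₀ · cos²(21°) = 0.4206 I₀.
Ratio = 0.4206 / 0.128 = 3.286.

I_new/I_old ≈ 3.29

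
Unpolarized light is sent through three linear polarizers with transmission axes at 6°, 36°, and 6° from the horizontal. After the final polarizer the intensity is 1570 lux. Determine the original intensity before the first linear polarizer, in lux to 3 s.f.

I₀ ≈ 5580 lux

Unpolarized light through the first polarizer → I₁ = ½ I₀, now polarized at 6°.
I₂ = I₁ cos²(36° − 6°) = 0.5 I₀ · cos²(30°) = 0.375 I₀.
I₃ = I₂ cos²(6° − 36°) = 0.375 I₀ · cos²(30°) = 0.2813 I₀.
So 1570 lux = 0.2813 I₀, giving I₀ = 1570/0.2813 = 5582 lux.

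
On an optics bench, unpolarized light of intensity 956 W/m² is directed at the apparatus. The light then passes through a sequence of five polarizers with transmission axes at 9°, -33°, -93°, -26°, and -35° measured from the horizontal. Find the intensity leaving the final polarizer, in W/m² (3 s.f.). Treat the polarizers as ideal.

I ≈ 9.83 W/m²

Unpolarized light through the first polarizer → I₁ = 956 W/m²/2 = 478 W/m², polarized at 9°.
I₂ = I₁ · cos²(42°) = 478 · 0.5523 = 264 W/m².
I₃ = I₂ · cos²(60°) = 264 · 0.25 = 66 W/m².
I₄ = I₃ · cos²(67°) = 66 · 0.1527 = 10.08 W/m².
I₅ = I₄ · cos²(9°) = 10.08 · 0.9755 = 9.829 W/m².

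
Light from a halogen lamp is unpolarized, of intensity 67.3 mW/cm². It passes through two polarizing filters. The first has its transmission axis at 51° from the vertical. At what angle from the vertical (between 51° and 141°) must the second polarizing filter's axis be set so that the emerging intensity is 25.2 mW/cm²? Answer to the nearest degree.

θ ≈ 81°

Unpolarized light through the first polarizer → I₁ = ½ I₀, now polarized at 51°.
Target fraction: 25.2 / 67.3 mW/cm² = 0.3744 of I₀.
Need I₂/I₀ = 0.3744, so cos²(θ − 51°) = 0.3744 / 0.5 = 0.7489.
θ − 51° = arccos(√0.7489) = 30.1°, giving θ ≈ 51 + 30.1 = 81.1°.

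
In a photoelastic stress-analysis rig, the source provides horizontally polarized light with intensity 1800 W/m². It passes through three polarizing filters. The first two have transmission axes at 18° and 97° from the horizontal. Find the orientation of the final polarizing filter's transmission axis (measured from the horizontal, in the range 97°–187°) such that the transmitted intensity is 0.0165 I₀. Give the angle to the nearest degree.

θ ≈ 142°

By Malus's law, I₁ = I₀ cos²(18° − 0°) = I₀ cos²(18°) = 0.9045 I₀.
I₂ = I₁ cos²(97° − 18°) = 0.9045 I₀ · cos²(79°) = 0.03293 I₀.
Need I₃/I₀ = 0.0165, so cos²(θ − 97°) = 0.0165 / 0.03293 = 0.501.
θ − 97° = arccos(√0.501) = 44.9°, giving θ ≈ 97 + 44.9 = 141.9°.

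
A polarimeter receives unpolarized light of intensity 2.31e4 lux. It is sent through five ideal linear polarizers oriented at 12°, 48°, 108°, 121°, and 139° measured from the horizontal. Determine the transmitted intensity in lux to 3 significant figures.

Unpolarized light through the first polarizer → I₁ = 2.31e4 lux/2 = 1.155e+04 lux, polarized at 12°.
I₂ = I₁ · cos²(36°) = 1.155e+04 · 0.6545 = 7560 lux.
I₃ = I₂ · cos²(60°) = 7560 · 0.25 = 1890 lux.
I₄ = I₃ · cos²(13°) = 1890 · 0.9494 = 1794 lux.
I₅ = I₄ · cos²(18°) = 1794 · 0.9045 = 1623 lux.

I ≈ 1620 lux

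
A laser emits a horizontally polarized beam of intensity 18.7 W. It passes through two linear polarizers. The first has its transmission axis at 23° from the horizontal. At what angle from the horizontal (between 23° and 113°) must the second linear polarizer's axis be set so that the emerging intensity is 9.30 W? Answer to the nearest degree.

I₁ = I₀ cos²(23° − 0°) = I₀ cos²(23°) = 0.8473 I₀.
Target fraction: 9.30 / 18.7 W = 0.4973 of I₀.
Need I₂/I₀ = 0.4973, so cos²(θ − 23°) = 0.4973 / 0.8473 = 0.5869.
θ − 23° = arccos(√0.5869) = 40.0°, giving θ ≈ 23 + 40.0 = 63.0°.

θ ≈ 63°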